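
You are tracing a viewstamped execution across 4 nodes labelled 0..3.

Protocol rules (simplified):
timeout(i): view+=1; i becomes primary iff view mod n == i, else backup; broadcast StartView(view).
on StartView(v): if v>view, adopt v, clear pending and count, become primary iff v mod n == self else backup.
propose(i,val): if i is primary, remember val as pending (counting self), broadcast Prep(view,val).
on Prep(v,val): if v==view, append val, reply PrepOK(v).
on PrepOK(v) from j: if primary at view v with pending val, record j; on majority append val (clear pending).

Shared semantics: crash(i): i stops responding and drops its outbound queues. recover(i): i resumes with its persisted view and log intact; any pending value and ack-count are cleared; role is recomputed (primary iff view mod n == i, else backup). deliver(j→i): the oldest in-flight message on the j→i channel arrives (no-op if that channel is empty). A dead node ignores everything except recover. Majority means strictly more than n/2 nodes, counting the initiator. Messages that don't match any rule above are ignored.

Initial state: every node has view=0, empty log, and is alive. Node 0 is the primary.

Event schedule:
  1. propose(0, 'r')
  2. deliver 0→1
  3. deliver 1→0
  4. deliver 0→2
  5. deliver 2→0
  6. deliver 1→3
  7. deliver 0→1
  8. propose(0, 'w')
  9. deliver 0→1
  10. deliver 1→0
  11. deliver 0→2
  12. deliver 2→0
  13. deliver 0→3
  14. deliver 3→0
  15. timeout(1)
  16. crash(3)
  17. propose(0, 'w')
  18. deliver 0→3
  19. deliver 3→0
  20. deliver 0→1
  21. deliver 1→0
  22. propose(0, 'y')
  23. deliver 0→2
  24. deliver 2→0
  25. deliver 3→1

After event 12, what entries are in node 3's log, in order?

step 1 propose(0,'r'): —
step 2 deliver 0→1: 1={back,v=0,log=r}
step 3 deliver 1→0: —
step 4 deliver 0→2: 2={back,v=0,log=r}
step 5 deliver 2→0: 0={prim,v=0,log=r}
step 6 deliver 1→3: —
step 7 deliver 0→1: —
step 8 propose(0,'w'): —
step 9 deliver 0→1: 1={back,v=0,log=r,w}
step 10 deliver 1→0: —
step 11 deliver 0→2: 2={back,v=0,log=r,w}
step 12 deliver 2→0: 0={prim,v=0,log=r,w}

empty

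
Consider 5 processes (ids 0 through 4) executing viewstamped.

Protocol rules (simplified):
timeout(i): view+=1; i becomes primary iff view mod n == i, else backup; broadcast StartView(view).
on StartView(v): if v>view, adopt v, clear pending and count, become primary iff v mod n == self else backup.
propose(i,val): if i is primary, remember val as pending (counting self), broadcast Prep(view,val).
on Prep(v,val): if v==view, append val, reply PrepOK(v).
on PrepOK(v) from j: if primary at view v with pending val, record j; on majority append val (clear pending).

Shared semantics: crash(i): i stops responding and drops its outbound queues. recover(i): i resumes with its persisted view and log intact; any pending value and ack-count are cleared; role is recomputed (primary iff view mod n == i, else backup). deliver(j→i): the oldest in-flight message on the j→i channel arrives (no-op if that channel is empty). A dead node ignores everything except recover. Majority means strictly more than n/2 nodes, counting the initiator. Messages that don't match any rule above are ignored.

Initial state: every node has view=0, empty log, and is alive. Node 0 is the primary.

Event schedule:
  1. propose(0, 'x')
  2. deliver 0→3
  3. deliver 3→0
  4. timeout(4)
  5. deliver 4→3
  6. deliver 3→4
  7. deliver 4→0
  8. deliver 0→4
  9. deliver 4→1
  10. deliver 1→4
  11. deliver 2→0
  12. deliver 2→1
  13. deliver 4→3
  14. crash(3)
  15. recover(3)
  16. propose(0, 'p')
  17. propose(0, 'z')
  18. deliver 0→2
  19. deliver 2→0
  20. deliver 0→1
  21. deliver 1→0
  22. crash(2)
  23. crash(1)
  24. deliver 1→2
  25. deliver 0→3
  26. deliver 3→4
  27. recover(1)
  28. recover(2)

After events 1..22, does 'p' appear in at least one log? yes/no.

no

1. propose(0,'x'):  nop
2. deliver 0→3:  <3:back v0 x>
3. deliver 3→0:  nop
4. timeout(4):  <4:back v1 ->
5. deliver 4→3:  <3:back v1 x>
6. deliver 3→4:  nop
7. deliver 4→0:  <0:back v1 ->
8. deliver 0→4:  nop
9. deliver 4→1:  <1:prim v1 ->
10. deliver 1→4:  nop
11. deliver 2→0:  nop
12. deliver 2→1:  nop
13. deliver 4→3:  nop
14. crash(3):  <3:✗back v1 x>
15. recover(3):  <3:back v1 x>
16. propose(0,'p'):  nop
17. propose(0,'z'):  nop
18. deliver 0→2:  <2:back v0 x>
19. deliver 2→0:  nop
20. deliver 0→1:  nop
21. deliver 1→0:  nop
22. crash(2):  <2:✗back v0 x>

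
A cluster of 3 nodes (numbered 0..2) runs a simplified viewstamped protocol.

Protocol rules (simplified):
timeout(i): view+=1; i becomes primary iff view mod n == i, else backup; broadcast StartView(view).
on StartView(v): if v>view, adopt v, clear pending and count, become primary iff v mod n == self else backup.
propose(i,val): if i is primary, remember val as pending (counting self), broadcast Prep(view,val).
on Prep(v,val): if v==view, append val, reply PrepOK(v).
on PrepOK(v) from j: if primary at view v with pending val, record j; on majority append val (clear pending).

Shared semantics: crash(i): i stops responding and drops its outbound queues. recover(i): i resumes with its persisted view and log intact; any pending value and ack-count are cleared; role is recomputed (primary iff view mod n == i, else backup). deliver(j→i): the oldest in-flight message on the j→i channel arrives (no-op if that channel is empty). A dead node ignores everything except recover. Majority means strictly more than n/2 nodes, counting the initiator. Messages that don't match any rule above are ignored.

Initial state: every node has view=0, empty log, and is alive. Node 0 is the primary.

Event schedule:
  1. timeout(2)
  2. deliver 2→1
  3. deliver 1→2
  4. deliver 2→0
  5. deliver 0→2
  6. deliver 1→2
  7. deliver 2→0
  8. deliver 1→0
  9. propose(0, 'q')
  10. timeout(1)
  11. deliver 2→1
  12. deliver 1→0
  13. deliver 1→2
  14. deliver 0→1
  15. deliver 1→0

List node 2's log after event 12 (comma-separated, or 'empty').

empty

e1 timeout(2): 2[back,v=1,-]
e2 deliver 2→1: 1[prim,v=1,-]
e3 deliver 1→2: ·
e4 deliver 2→0: 0[back,v=1,-]
e5 deliver 0→2: ·
e6 deliver 1→2: ·
e7 deliver 2→0: ·
e8 deliver 1→0: ·
e9 propose(0,'q'): ·
e10 timeout(1): 1[back,v=2,-]
e11 deliver 2→1: ·
e12 deliver 1→0: 0[back,v=2,-]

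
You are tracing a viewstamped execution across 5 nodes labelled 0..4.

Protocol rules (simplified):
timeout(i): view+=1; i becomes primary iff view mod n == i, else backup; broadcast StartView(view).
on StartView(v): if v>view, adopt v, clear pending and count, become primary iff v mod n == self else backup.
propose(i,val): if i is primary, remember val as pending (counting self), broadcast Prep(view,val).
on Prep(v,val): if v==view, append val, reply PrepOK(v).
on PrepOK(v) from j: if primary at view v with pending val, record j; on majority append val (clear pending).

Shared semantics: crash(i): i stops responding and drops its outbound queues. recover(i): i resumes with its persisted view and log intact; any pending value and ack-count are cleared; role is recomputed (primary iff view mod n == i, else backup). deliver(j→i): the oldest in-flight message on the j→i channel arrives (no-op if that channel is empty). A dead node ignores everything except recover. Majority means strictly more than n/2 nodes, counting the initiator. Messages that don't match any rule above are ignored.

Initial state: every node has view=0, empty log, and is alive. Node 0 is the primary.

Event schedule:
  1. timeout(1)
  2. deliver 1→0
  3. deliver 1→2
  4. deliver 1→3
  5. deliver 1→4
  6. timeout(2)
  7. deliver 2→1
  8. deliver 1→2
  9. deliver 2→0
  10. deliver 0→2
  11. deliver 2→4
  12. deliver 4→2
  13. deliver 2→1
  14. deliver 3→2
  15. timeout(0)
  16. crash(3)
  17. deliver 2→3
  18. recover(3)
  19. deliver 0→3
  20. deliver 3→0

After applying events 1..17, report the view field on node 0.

[1] timeout(1) → N1(prim v1 [-])
[2] deliver 1→0 → N0(back v1 [-])
[3] deliver 1→2 → N2(back v1 [-])
[4] deliver 1→3 → N3(back v1 [-])
[5] deliver 1→4 → N4(back v1 [-])
[6] timeout(2) → N2(prim v2 [-])
[7] deliver 2→1 → N1(back v2 [-])
[8] deliver 1→2 → ∅
[9] deliver 2→0 → N0(back v2 [-])
[10] deliver 0→2 → ∅
[11] deliver 2→4 → N4(back v2 [-])
[12] deliver 4→2 → ∅
[13] deliver 2→1 → ∅
[14] deliver 3→2 → ∅
[15] timeout(0) → N0(back v3 [-])
[16] crash(3) → N3(✗back v1 [-])
[17] deliver 2→3 → ∅

3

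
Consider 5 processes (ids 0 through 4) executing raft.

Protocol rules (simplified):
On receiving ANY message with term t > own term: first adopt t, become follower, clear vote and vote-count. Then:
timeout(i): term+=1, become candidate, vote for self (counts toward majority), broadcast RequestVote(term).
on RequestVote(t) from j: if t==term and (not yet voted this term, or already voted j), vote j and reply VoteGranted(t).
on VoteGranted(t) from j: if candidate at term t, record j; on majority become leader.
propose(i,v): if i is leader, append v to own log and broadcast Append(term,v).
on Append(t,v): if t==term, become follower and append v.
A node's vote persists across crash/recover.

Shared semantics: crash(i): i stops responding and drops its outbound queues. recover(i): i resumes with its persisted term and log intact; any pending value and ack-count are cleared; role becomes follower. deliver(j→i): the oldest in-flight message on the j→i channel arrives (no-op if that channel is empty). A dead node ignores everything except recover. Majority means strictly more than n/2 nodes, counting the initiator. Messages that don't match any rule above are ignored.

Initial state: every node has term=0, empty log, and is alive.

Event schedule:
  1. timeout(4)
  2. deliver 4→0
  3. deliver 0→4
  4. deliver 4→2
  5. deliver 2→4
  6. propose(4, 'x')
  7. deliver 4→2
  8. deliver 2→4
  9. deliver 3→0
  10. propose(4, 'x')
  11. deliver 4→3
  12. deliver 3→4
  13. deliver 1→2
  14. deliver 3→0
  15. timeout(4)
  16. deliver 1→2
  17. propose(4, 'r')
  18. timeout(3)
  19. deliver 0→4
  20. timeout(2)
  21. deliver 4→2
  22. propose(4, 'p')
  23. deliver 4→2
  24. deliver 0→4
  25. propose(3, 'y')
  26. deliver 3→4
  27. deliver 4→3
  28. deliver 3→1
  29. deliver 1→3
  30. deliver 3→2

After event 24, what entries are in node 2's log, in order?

x

[1] timeout(4) → N4(cand t1 [-])
[2] deliver 4→0 → N0(foll t1 [-])
[3] deliver 0→4 → ∅
[4] deliver 4→2 → N2(foll t1 [-])
[5] deliver 2→4 → N4(lead t1 [-])
[6] propose(4,'x') → N4(lead t1 [x])
[7] deliver 4→2 → N2(foll t1 [x])
[8] deliver 2→4 → ∅
[9] deliver 3→0 → ∅
[10] propose(4,'x') → N4(lead t1 [x,x])
[11] deliver 4→3 → N3(foll t1 [-])
[12] deliver 3→4 → ∅
[13] deliver 1→2 → ∅
[14] deliver 3→0 → ∅
[15] timeout(4) → N4(cand t2 [x,x])
[16] deliver 1→2 → ∅
[17] propose(4,'r') → ∅
[18] timeout(3) → N3(cand t2 [-])
[19] deliver 0→4 → ∅
[20] timeout(2) → N2(cand t2 [x])
[21] deliver 4→2 → ∅
[22] propose(4,'p') → ∅
[23] deliver 4→2 → ∅
[24] deliver 0→4 → ∅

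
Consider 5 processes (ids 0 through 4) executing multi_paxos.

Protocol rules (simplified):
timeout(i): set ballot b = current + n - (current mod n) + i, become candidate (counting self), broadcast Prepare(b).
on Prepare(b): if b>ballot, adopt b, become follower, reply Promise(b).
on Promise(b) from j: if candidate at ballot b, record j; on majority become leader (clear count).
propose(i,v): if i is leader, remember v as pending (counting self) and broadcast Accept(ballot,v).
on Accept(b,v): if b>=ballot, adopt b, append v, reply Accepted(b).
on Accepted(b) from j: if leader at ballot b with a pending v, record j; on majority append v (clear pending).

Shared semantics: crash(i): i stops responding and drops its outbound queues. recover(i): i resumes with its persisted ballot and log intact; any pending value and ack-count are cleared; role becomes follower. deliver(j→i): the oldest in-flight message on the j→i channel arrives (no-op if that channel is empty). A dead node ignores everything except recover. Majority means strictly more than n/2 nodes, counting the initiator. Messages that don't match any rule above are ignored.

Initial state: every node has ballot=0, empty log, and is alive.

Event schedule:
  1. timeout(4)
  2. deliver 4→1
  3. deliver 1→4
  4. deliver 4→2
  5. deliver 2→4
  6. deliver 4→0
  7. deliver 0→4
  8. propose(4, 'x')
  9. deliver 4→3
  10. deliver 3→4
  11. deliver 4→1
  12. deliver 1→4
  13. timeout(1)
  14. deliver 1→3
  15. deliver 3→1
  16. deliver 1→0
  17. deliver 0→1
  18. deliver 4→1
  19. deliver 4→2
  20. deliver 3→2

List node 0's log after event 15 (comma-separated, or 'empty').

empty

after 1 — timeout(4): n4:cand/b9/[-]
after 2 — deliver 4→1: n1:foll/b9/[-]
after 3 — deliver 1→4: ·
after 4 — deliver 4→2: n2:foll/b9/[-]
after 5 — deliver 2→4: n4:lead/b9/[-]
after 6 — deliver 4→0: n0:foll/b9/[-]
after 7 — deliver 0→4: ·
after 8 — propose(4,'x'): ·
after 9 — deliver 4→3: n3:foll/b9/[-]
after 10 — deliver 3→4: ·
after 11 — deliver 4→1: n1:foll/b9/[x]
after 12 — deliver 1→4: ·
after 13 — timeout(1): n1:cand/b11/[x]
after 14 — deliver 1→3: n3:foll/b11/[-]
after 15 — deliver 3→1: ·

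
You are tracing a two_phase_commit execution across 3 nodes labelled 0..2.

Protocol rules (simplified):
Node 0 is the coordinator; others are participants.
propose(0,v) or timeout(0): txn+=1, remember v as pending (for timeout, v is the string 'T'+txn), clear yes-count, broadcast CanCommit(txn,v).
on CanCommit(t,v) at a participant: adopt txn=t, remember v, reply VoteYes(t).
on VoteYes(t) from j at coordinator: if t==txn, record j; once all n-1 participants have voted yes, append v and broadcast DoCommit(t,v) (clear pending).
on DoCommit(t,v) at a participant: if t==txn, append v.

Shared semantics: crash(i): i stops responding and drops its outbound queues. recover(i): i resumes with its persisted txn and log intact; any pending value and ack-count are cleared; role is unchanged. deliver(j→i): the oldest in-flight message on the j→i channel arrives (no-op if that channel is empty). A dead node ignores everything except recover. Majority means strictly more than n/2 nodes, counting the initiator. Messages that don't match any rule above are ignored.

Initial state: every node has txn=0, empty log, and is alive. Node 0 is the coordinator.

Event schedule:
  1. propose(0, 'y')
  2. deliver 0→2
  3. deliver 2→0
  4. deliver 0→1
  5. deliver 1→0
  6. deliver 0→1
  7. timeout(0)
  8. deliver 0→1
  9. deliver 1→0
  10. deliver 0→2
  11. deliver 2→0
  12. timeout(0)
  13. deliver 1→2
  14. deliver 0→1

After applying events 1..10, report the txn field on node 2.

after 1 — propose(0,'y'): n0:coor/t1/[-]
after 2 — deliver 0→2: n2:part/t1/[-]
after 3 — deliver 2→0: ·
after 4 — deliver 0→1: n1:part/t1/[-]
after 5 — deliver 1→0: n0:coor/t1/[y]
after 6 — deliver 0→1: n1:part/t1/[y]
after 7 — timeout(0): n0:coor/t2/[y]
after 8 — deliver 0→1: n1:part/t2/[y]
after 9 — deliver 1→0: ·
after 10 — deliver 0→2: n2:part/t1/[y]

1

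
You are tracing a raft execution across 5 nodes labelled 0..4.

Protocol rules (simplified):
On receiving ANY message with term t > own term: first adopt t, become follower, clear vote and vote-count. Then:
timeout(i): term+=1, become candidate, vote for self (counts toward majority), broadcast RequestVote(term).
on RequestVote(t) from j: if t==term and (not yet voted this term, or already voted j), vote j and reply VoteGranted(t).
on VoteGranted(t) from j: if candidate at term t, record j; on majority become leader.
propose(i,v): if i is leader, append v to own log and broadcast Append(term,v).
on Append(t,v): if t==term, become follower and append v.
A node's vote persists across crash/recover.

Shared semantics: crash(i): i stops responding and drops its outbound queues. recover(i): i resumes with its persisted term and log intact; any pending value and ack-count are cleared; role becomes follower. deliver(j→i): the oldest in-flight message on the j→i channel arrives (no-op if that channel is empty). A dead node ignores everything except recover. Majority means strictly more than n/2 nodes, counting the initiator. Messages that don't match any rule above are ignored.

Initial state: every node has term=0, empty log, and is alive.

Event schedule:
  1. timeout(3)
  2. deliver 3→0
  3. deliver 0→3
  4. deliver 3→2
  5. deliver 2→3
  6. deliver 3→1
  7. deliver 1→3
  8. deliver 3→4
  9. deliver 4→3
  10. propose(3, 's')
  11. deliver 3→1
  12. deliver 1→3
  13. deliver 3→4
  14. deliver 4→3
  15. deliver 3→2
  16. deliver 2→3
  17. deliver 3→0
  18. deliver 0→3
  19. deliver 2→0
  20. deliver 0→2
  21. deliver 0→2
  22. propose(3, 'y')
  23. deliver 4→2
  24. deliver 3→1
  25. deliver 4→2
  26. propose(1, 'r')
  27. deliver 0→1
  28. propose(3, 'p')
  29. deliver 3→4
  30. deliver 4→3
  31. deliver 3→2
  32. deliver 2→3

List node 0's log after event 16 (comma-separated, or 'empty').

empty

step 1 timeout(3): 3={cand,t=1,log=-}
step 2 deliver 3→0: 0={foll,t=1,log=-}
step 3 deliver 0→3: —
step 4 deliver 3→2: 2={foll,t=1,log=-}
step 5 deliver 2→3: 3={lead,t=1,log=-}
step 6 deliver 3→1: 1={foll,t=1,log=-}
step 7 deliver 1→3: —
step 8 deliver 3→4: 4={foll,t=1,log=-}
step 9 deliver 4→3: —
step 10 propose(3,'s'): 3={lead,t=1,log=s}
step 11 deliver 3→1: 1={foll,t=1,log=s}
step 12 deliver 1→3: —
step 13 deliver 3→4: 4={foll,t=1,log=s}
step 14 deliver 4→3: —
step 15 deliver 3→2: 2={foll,t=1,log=s}
step 16 deliver 2→3: —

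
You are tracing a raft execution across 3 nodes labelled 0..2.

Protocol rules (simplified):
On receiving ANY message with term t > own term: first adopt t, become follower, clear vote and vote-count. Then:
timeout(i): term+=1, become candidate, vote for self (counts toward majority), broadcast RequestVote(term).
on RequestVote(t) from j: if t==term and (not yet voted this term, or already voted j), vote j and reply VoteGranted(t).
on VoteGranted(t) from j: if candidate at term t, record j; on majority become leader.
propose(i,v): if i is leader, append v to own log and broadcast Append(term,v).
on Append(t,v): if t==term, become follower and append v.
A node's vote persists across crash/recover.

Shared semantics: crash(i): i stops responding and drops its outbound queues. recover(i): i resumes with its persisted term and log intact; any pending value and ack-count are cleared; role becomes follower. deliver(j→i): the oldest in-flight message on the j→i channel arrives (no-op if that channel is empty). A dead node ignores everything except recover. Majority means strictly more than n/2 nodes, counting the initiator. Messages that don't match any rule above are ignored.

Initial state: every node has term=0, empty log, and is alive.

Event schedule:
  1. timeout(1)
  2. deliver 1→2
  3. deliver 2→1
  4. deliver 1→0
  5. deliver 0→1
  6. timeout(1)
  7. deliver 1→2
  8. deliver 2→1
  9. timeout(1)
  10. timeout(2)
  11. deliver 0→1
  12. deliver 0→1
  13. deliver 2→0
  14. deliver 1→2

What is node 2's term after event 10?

3

after 1 — timeout(1): n1:cand/t1/[-]
after 2 — deliver 1→2: n2:foll/t1/[-]
after 3 — deliver 2→1: n1:lead/t1/[-]
after 4 — deliver 1→0: n0:foll/t1/[-]
after 5 — deliver 0→1: ·
after 6 — timeout(1): n1:cand/t2/[-]
after 7 — deliver 1→2: n2:foll/t2/[-]
after 8 — deliver 2→1: n1:lead/t2/[-]
after 9 — timeout(1): n1:cand/t3/[-]
after 10 — timeout(2): n2:cand/t3/[-]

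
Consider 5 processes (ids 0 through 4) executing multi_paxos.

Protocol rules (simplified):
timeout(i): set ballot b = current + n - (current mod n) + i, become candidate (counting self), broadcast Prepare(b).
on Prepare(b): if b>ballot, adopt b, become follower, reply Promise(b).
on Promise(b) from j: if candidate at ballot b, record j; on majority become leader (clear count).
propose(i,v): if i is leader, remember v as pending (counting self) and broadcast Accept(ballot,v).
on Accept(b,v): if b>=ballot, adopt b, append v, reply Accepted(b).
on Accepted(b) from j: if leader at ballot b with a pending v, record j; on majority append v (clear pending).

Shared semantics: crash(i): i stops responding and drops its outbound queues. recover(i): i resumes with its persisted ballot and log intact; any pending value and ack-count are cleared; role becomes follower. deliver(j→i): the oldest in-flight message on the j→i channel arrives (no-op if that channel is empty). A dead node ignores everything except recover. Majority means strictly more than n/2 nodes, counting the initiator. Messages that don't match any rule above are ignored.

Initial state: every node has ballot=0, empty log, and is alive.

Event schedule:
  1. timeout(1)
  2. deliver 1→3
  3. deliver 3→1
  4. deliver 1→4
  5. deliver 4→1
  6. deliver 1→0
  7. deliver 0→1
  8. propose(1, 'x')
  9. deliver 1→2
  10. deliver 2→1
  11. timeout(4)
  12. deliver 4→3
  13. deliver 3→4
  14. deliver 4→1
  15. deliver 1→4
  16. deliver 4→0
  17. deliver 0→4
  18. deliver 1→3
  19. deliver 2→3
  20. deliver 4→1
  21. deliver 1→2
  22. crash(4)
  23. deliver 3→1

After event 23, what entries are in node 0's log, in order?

step 1 timeout(1): 1={cand,b=6,log=-}
step 2 deliver 1→3: 3={foll,b=6,log=-}
step 3 deliver 3→1: —
step 4 deliver 1→4: 4={foll,b=6,log=-}
step 5 deliver 4→1: 1={lead,b=6,log=-}
step 6 deliver 1→0: 0={foll,b=6,log=-}
step 7 deliver 0→1: —
step 8 propose(1,'x'): —
step 9 deliver 1→2: 2={foll,b=6,log=-}
step 10 deliver 2→1: —
step 11 timeout(4): 4={cand,b=14,log=-}
step 12 deliver 4→3: 3={foll,b=14,log=-}
step 13 deliver 3→4: —
step 14 deliver 4→1: 1={foll,b=14,log=-}
step 15 deliver 1→4: —
step 16 deliver 4→0: 0={foll,b=14,log=-}
step 17 deliver 0→4: 4={lead,b=14,log=-}
step 18 deliver 1→3: —
step 19 deliver 2→3: —
step 20 deliver 4→1: —
step 21 deliver 1→2: 2={foll,b=6,log=x}
step 22 crash(4): 4={✗lead,b=14,log=-}
step 23 deliver 3→1: —

empty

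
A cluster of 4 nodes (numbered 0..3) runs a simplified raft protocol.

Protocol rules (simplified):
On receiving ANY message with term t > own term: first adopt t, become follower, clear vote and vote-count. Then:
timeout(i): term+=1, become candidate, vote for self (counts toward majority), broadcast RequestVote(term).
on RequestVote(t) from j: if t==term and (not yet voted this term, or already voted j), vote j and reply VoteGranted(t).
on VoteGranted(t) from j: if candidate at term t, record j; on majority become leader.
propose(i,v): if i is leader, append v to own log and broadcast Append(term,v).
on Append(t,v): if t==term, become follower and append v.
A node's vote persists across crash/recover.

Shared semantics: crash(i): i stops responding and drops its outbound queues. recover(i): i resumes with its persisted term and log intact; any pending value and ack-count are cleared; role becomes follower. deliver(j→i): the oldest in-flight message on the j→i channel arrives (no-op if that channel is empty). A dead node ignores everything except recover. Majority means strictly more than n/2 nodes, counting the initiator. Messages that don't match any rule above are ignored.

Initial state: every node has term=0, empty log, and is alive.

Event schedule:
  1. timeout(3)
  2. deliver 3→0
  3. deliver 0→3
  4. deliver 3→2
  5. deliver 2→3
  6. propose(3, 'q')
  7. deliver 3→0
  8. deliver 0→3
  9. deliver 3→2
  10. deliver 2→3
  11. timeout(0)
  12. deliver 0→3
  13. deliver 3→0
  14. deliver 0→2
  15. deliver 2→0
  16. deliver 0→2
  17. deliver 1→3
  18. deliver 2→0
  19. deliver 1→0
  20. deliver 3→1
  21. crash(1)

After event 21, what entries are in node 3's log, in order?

q

e1 timeout(3): 3[cand,t=1,-]
e2 deliver 3→0: 0[foll,t=1,-]
e3 deliver 0→3: ·
e4 deliver 3→2: 2[foll,t=1,-]
e5 deliver 2→3: 3[lead,t=1,-]
e6 propose(3,'q'): 3[lead,t=1,q]
e7 deliver 3→0: 0[foll,t=1,q]
e8 deliver 0→3: ·
e9 deliver 3→2: 2[foll,t=1,q]
e10 deliver 2→3: ·
e11 timeout(0): 0[cand,t=2,q]
e12 deliver 0→3: 3[foll,t=2,q]
e13 deliver 3→0: ·
e14 deliver 0→2: 2[foll,t=2,q]
e15 deliver 2→0: 0[lead,t=2,q]
e16 deliver 0→2: ·
e17 deliver 1→3: ·
e18 deliver 2→0: ·
e19 deliver 1→0: ·
e20 deliver 3→1: 1[foll,t=1,-]
e21 crash(1): 1[✗foll,t=1,-]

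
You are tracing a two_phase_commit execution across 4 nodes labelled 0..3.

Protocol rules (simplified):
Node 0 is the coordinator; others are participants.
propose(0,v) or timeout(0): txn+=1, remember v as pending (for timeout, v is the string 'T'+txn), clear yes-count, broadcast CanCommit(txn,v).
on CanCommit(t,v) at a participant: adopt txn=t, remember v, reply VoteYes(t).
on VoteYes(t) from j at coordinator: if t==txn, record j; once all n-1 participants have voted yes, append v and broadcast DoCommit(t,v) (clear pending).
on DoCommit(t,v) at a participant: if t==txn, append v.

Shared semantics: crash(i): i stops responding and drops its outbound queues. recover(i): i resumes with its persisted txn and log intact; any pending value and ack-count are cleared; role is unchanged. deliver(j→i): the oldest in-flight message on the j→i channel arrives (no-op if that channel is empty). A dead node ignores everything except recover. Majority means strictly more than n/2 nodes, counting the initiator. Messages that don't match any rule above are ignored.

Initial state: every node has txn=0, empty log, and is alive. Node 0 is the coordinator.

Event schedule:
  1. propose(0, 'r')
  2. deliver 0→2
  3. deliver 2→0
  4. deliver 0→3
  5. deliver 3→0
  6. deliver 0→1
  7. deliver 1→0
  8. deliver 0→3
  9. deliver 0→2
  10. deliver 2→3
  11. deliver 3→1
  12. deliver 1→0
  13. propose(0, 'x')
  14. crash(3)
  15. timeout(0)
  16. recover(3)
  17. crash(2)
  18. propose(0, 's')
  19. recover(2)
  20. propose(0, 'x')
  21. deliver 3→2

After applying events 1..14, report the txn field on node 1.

1

e1 propose(0,'r'): 0[coor,t=1,-]
e2 deliver 0→2: 2[part,t=1,-]
e3 deliver 2→0: ·
e4 deliver 0→3: 3[part,t=1,-]
e5 deliver 3→0: ·
e6 deliver 0→1: 1[part,t=1,-]
e7 deliver 1→0: 0[coor,t=1,r]
e8 deliver 0→3: 3[part,t=1,r]
e9 deliver 0→2: 2[part,t=1,r]
e10 deliver 2→3: ·
e11 deliver 3→1: ·
e12 deliver 1→0: ·
e13 propose(0,'x'): 0[coor,t=2,r]
e14 crash(3): 3[✗part,t=1,r]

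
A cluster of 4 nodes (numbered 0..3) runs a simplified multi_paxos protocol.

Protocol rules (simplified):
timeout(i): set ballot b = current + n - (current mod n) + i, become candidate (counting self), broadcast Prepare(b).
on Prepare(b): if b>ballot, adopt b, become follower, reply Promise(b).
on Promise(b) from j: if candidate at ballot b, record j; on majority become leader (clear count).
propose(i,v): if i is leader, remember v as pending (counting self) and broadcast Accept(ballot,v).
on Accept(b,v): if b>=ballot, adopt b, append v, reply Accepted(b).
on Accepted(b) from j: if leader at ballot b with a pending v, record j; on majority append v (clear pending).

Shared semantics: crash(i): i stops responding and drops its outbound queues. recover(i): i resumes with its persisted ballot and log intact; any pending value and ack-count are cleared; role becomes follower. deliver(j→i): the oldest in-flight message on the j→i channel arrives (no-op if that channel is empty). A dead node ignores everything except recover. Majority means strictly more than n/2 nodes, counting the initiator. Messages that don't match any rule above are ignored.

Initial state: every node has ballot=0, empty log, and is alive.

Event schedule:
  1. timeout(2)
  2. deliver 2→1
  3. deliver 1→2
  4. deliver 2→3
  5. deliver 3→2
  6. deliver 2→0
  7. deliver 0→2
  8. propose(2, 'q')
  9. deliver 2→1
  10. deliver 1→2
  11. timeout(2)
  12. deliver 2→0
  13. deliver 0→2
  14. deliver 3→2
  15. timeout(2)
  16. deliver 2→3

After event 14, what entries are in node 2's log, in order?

empty

1. timeout(2):  <2:cand b6 ->
2. deliver 2→1:  <1:foll b6 ->
3. deliver 1→2:  nop
4. deliver 2→3:  <3:foll b6 ->
5. deliver 3→2:  <2:lead b6 ->
6. deliver 2→0:  <0:foll b6 ->
7. deliver 0→2:  nop
8. propose(2,'q'):  nop
9. deliver 2→1:  <1:foll b6 q>
10. deliver 1→2:  nop
11. timeout(2):  <2:cand b10 ->
12. deliver 2→0:  <0:foll b6 q>
13. deliver 0→2:  nop
14. deliver 3→2:  nop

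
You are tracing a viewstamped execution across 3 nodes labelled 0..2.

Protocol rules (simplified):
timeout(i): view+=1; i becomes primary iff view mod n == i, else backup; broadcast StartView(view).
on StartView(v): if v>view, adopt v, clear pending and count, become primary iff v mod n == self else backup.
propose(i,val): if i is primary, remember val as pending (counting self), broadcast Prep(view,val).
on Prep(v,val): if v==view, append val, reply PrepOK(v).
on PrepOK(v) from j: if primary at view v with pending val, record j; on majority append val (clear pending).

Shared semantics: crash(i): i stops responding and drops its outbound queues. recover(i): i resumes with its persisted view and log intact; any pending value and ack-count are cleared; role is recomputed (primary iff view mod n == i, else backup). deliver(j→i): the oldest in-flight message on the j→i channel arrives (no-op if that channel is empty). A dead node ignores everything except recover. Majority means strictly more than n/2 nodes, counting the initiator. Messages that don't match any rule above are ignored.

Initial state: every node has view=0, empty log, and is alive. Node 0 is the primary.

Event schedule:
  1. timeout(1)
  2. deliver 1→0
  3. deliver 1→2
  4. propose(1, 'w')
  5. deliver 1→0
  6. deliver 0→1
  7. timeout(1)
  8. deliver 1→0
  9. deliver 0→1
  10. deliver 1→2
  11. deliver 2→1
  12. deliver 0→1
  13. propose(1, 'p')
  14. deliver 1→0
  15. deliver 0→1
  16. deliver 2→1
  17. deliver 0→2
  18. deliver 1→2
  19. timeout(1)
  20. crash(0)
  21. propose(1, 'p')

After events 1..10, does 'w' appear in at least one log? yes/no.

1. timeout(1):  <1:prim v1 ->
2. deliver 1→0:  <0:back v1 ->
3. deliver 1→2:  <2:back v1 ->
4. propose(1,'w'):  nop
5. deliver 1→0:  <0:back v1 w>
6. deliver 0→1:  <1:prim v1 w>
7. timeout(1):  <1:back v2 w>
8. deliver 1→0:  <0:back v2 w>
9. deliver 0→1:  nop
10. deliver 1→2:  <2:back v1 w>

yes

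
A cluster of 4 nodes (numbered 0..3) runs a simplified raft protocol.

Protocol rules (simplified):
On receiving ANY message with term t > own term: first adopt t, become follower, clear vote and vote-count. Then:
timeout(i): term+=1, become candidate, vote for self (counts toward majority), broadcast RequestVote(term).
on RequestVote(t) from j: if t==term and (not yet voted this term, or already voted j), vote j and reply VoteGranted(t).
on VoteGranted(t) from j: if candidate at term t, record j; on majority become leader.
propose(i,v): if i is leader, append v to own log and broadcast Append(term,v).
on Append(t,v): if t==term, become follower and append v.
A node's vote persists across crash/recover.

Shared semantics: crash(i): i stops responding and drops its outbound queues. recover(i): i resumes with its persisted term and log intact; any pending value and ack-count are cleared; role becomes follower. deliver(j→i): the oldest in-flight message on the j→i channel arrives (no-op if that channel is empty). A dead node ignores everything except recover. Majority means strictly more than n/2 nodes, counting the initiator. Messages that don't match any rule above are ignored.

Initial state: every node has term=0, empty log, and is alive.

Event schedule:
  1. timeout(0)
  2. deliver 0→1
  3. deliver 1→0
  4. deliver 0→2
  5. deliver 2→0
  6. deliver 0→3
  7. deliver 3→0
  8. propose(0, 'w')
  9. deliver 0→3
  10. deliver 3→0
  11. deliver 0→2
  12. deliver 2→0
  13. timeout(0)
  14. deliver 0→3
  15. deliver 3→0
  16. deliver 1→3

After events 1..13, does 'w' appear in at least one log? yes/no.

step 1 timeout(0): 0={cand,t=1,log=-}
step 2 deliver 0→1: 1={foll,t=1,log=-}
step 3 deliver 1→0: —
step 4 deliver 0→2: 2={foll,t=1,log=-}
step 5 deliver 2→0: 0={lead,t=1,log=-}
step 6 deliver 0→3: 3={foll,t=1,log=-}
step 7 deliver 3→0: —
step 8 propose(0,'w'): 0={lead,t=1,log=w}
step 9 deliver 0→3: 3={foll,t=1,log=w}
step 10 deliver 3→0: —
step 11 deliver 0→2: 2={foll,t=1,log=w}
step 12 deliver 2→0: —
step 13 timeout(0): 0={cand,t=2,log=w}

yes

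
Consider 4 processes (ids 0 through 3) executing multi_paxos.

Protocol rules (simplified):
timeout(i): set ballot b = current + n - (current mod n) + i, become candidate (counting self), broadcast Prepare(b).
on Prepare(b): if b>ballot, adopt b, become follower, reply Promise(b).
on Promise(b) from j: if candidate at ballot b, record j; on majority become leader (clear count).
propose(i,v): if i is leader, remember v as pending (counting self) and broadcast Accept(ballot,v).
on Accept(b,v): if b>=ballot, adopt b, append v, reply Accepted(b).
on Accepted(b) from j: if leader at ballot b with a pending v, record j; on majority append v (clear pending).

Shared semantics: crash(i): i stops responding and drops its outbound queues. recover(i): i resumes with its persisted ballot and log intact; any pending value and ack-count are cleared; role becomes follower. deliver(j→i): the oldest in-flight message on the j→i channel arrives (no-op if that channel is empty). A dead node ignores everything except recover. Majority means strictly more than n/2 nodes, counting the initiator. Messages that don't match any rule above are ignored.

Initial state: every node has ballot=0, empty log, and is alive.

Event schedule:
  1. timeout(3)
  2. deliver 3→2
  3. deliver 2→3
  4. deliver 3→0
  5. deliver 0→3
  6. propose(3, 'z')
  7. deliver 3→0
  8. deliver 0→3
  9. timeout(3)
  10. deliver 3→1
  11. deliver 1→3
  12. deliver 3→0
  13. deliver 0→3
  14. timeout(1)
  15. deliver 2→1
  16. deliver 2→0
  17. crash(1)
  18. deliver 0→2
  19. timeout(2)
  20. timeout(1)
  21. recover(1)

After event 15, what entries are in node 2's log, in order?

e1 timeout(3): 3[cand,b=7,-]
e2 deliver 3→2: 2[foll,b=7,-]
e3 deliver 2→3: ·
e4 deliver 3→0: 0[foll,b=7,-]
e5 deliver 0→3: 3[lead,b=7,-]
e6 propose(3,'z'): ·
e7 deliver 3→0: 0[foll,b=7,z]
e8 deliver 0→3: ·
e9 timeout(3): 3[cand,b=11,-]
e10 deliver 3→1: 1[foll,b=7,-]
e11 deliver 1→3: ·
e12 deliver 3→0: 0[foll,b=11,z]
e13 deliver 0→3: ·
e14 timeout(1): 1[cand,b=9,-]
e15 deliver 2→1: ·

empty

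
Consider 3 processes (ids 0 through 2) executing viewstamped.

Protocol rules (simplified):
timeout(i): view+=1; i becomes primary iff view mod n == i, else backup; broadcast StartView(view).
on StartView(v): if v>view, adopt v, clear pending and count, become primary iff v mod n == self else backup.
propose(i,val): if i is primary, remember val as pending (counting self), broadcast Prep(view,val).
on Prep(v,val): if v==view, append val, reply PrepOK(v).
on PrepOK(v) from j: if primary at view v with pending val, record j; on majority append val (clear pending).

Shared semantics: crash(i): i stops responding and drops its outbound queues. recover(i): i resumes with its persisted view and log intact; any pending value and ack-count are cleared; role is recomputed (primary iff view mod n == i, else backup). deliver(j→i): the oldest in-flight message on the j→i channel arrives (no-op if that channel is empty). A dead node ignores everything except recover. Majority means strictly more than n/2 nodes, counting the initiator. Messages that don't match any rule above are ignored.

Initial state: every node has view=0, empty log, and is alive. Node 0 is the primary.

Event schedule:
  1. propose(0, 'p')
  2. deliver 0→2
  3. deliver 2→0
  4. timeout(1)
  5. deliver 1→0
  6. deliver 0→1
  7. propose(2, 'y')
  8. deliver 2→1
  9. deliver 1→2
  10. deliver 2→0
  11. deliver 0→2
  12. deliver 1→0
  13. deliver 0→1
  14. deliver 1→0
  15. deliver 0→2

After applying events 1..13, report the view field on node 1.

1. propose(0,'p'):  nop
2. deliver 0→2:  <2:back v0 p>
3. deliver 2→0:  <0:prim v0 p>
4. timeout(1):  <1:prim v1 ->
5. deliver 1→0:  <0:back v1 p>
6. deliver 0→1:  nop
7. propose(2,'y'):  nop
8. deliver 2→1:  nop
9. deliver 1→2:  <2:back v1 p>
10. deliver 2→0:  nop
11. deliver 0→2:  nop
12. deliver 1→0:  nop
13. deliver 0→1:  nop

1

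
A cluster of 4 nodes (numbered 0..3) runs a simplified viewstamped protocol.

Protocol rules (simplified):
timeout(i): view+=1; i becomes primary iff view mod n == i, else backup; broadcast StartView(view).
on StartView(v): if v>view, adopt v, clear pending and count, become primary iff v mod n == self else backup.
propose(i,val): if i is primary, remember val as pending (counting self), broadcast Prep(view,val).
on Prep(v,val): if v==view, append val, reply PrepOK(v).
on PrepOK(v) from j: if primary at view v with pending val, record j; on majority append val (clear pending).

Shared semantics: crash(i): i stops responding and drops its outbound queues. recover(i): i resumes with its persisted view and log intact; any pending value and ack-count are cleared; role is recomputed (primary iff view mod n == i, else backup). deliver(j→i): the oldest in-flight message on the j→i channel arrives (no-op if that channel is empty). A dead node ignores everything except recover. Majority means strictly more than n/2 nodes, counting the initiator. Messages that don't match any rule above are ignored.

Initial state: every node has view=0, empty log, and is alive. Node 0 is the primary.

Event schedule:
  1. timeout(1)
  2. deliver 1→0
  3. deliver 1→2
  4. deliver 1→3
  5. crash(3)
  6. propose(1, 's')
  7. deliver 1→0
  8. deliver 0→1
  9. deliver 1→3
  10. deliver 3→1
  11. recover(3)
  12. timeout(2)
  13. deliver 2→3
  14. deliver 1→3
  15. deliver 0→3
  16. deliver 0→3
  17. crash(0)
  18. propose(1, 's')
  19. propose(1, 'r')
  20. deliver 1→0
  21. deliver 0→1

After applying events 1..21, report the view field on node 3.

2

[1] timeout(1) → N1(prim v1 [-])
[2] deliver 1→0 → N0(back v1 [-])
[3] deliver 1→2 → N2(back v1 [-])
[4] deliver 1→3 → N3(back v1 [-])
[5] crash(3) → N3(✗back v1 [-])
[6] propose(1,'s') → ∅
[7] deliver 1→0 → N0(back v1 [s])
[8] deliver 0→1 → ∅
[9] deliver 1→3 → ∅
[10] deliver 3→1 → ∅
[11] recover(3) → N3(back v1 [-])
[12] timeout(2) → N2(prim v2 [-])
[13] deliver 2→3 → N3(back v2 [-])
[14] deliver 1→3 → ∅
[15] deliver 0→3 → ∅
[16] deliver 0→3 → ∅
[17] crash(0) → N0(✗back v1 [s])
[18] propose(1,'s') → ∅
[19] propose(1,'r') → ∅
[20] deliver 1→0 → ∅
[21] deliver 0→1 → ∅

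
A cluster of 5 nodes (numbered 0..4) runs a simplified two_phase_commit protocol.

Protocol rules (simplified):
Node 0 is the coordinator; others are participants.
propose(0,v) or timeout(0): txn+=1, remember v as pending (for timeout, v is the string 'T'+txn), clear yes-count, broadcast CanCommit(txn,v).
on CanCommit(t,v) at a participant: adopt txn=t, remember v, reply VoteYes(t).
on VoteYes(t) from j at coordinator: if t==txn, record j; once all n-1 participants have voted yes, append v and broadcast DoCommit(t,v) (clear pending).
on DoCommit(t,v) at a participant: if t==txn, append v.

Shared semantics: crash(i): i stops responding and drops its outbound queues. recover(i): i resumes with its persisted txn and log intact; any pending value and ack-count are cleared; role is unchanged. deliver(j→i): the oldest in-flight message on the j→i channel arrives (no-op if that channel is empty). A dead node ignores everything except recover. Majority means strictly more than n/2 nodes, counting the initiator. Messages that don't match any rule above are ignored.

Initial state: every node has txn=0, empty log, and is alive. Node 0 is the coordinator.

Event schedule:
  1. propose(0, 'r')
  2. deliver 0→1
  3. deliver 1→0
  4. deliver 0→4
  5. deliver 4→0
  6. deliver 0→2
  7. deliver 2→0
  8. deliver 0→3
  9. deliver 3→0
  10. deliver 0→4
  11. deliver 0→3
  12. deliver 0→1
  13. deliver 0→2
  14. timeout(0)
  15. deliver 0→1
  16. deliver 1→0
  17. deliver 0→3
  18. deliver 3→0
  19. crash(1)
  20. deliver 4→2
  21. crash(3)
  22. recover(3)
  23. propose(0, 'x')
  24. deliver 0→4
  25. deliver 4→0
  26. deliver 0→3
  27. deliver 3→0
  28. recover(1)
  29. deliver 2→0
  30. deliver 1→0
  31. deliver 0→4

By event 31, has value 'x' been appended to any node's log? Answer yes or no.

no

[1] propose(0,'r') → N0(coor t1 [-])
[2] deliver 0→1 → N1(part t1 [-])
[3] deliver 1→0 → ∅
[4] deliver 0→4 → N4(part t1 [-])
[5] deliver 4→0 → ∅
[6] deliver 0→2 → N2(part t1 [-])
[7] deliver 2→0 → ∅
[8] deliver 0→3 → N3(part t1 [-])
[9] deliver 3→0 → N0(coor t1 [r])
[10] deliver 0→4 → N4(part t1 [r])
[11] deliver 0→3 → N3(part t1 [r])
[12] deliver 0→1 → N1(part t1 [r])
[13] deliver 0→2 → N2(part t1 [r])
[14] timeout(0) → N0(coor t2 [r])
[15] deliver 0→1 → N1(part t2 [r])
[16] deliver 1→0 → ∅
[17] deliver 0→3 → N3(part t2 [r])
[18] deliver 3→0 → ∅
[19] crash(1) → N1(✗part t2 [r])
[20] deliver 4→2 → ∅
[21] crash(3) → N3(✗part t2 [r])
[22] recover(3) → N3(part t2 [r])
[23] propose(0,'x') → N0(coor t3 [r])
[24] deliver 0→4 → N4(part t2 [r])
[25] deliver 4→0 → ∅
[26] deliver 0→3 → N3(part t3 [r])
[27] deliver 3→0 → ∅
[28] recover(1) → N1(part t2 [r])
[29] deliver 2→0 → ∅
[30] deliver 1→0 → ∅
[31] deliver 0→4 → N4(part t3 [r])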